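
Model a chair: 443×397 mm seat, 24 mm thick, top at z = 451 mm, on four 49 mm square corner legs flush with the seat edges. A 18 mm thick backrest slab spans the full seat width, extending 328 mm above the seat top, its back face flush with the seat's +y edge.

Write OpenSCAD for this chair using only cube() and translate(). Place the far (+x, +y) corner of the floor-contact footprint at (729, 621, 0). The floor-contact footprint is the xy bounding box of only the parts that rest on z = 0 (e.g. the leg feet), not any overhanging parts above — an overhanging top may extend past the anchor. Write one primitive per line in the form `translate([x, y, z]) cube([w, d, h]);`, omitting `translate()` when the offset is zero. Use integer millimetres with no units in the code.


// leg_h = 451 - 24 = 427
translate([286, 224, 427]) cube([443, 397, 24]);
translate([286, 224, 0]) cube([49, 49, 427]);
translate([680, 224, 0]) cube([49, 49, 427]);
translate([286, 572, 0]) cube([49, 49, 427]);
translate([680, 572, 0]) cube([49, 49, 427]);
translate([286, 603, 451]) cube([443, 18, 328]);


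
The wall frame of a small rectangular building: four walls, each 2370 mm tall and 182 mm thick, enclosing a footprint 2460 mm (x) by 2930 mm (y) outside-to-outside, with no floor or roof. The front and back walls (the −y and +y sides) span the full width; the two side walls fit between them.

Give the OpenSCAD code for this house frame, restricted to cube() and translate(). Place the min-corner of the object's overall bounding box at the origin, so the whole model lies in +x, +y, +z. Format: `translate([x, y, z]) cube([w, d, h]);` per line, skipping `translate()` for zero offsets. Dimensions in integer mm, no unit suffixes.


cube([2460, 182, 2370]);
translate([0, 2748, 0]) cube([2460, 182, 2370]);
translate([0, 182, 0]) cube([182, 2566, 2370]);
translate([2278, 182, 0]) cube([182, 2566, 2370]);


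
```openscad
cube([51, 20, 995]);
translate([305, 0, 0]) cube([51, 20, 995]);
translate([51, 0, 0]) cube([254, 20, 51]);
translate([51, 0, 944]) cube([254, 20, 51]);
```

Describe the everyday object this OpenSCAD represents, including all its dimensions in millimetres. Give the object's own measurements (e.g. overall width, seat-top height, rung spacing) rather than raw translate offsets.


A rectangular picture frame lying in the x–z plane (depth along y). The opening is 254 mm wide (x) by 893 mm tall (z), surrounded by a border 51 mm wide on all four sides. The frame is 20 mm deep and is made of two full-height vertical stiles with two horizontal rails fitted between them.


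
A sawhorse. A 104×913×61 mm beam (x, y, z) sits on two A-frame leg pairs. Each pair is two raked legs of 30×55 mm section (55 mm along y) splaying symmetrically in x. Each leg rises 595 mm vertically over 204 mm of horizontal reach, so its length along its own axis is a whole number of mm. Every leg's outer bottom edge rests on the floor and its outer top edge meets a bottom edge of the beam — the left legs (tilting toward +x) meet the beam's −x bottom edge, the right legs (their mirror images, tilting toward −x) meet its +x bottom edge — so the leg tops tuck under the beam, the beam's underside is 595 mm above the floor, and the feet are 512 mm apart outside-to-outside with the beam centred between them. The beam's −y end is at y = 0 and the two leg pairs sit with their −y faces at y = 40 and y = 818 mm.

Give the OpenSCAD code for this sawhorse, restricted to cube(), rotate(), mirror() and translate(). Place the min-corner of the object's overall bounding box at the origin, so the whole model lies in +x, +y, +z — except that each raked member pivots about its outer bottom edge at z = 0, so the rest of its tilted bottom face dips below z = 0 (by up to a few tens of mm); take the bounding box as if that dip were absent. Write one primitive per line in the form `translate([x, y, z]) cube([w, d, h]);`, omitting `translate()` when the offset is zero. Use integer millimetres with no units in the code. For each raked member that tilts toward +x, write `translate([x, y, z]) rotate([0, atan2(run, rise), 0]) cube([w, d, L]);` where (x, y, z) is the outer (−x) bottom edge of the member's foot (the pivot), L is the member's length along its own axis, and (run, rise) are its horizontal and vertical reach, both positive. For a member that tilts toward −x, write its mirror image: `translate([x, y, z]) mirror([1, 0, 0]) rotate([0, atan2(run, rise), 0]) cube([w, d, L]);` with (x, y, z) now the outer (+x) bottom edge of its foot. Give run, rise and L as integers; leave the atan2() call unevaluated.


translate([204, 0, 595]) cube([104, 913, 61]);
translate([0, 40, 0]) rotate([0, atan2(204, 595), 0]) cube([30, 55, 629]);
translate([512, 40, 0]) mirror([1, 0, 0]) rotate([0, atan2(204, 595), 0]) cube([30, 55, 629]);
translate([0, 818, 0]) rotate([0, atan2(204, 595), 0]) cube([30, 55, 629]);
translate([512, 818, 0]) mirror([1, 0, 0]) rotate([0, atan2(204, 595), 0]) cube([30, 55, 629]);


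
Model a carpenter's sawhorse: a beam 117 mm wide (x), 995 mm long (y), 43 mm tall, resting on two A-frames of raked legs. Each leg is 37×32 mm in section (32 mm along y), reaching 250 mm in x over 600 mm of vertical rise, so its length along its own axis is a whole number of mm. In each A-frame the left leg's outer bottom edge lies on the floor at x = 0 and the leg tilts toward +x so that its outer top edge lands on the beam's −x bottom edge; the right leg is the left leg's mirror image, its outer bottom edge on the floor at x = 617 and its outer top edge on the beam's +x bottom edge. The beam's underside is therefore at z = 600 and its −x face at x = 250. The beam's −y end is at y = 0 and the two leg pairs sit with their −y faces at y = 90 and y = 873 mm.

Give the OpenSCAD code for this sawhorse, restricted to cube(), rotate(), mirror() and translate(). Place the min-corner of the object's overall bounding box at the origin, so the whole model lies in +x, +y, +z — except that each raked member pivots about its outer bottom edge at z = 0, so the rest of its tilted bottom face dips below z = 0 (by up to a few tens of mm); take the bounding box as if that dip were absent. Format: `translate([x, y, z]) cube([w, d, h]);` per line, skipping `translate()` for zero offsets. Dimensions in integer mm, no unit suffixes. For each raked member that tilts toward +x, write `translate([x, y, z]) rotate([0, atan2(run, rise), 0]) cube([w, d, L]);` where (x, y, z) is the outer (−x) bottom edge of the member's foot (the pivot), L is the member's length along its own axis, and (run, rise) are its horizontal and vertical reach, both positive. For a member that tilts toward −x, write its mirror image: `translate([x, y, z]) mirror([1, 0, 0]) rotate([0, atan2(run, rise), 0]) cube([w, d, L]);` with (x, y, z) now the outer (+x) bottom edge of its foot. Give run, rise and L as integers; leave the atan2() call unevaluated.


translate([250, 0, 600]) cube([117, 995, 43]);
translate([0, 90, 0]) rotate([0, atan2(250, 600), 0]) cube([37, 32, 650]);
translate([617, 90, 0]) mirror([1, 0, 0]) rotate([0, atan2(250, 600), 0]) cube([37, 32, 650]);
translate([0, 873, 0]) rotate([0, atan2(250, 600), 0]) cube([37, 32, 650]);
translate([617, 873, 0]) mirror([1, 0, 0]) rotate([0, atan2(250, 600), 0]) cube([37, 32, 650]);


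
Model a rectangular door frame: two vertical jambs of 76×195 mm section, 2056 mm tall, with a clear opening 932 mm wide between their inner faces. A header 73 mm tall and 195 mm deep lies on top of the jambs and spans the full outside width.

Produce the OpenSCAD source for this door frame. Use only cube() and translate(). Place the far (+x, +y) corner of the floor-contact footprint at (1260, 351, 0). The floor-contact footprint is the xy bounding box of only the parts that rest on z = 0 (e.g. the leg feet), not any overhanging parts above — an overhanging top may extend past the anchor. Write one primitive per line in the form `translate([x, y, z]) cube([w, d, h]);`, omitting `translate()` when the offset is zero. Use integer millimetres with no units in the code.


translate([176, 156, 0]) cube([76, 195, 2056]);
translate([1184, 156, 0]) cube([76, 195, 2056]);
translate([176, 156, 2056]) cube([1084, 195, 73]);


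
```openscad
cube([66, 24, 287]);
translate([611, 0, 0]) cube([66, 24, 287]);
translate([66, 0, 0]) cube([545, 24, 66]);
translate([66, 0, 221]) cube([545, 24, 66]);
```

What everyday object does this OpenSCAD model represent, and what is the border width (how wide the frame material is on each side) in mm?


A picture frame. The border width is 66 mm.

Four thin pieces enclosing a rectangular opening — a picture frame. The two full-height stiles are 287 mm tall; the top rail sits at z = 221 and is 66 mm tall, so the border above the opening is 287 − 221 = 66 mm, matching the stile x-width.


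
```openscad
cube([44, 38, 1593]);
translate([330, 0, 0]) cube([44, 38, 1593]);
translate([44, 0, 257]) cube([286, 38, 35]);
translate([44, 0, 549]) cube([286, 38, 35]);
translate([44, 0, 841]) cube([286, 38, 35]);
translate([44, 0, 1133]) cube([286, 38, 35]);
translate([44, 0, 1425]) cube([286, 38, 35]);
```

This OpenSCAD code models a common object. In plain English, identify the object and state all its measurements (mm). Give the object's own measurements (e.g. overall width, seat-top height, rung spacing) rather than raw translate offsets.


A straight ladder. Two 44×38 mm vertical rails, 1593 mm tall, stand 374 mm apart (outside-to-outside) with their front faces coplanar on the −y side. 5 rungs, each 38 mm deep and 35 mm tall, span between the inner faces of the rails, front faces flush with the rails. The lowest rung's underside is at z = 257 mm and rungs are spaced 292 mm apart (underside to underside).


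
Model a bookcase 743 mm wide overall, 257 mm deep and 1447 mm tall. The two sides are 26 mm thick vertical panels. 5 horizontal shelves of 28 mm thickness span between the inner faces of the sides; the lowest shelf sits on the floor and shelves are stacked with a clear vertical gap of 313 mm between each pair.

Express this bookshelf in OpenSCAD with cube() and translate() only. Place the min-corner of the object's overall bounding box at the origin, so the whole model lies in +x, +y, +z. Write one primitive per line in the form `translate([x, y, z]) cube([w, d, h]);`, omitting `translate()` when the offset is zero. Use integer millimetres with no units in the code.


cube([26, 257, 1447]);
translate([717, 0, 0]) cube([26, 257, 1447]);
translate([26, 0, 0]) cube([691, 257, 28]);
translate([26, 0, 341]) cube([691, 257, 28]);
translate([26, 0, 682]) cube([691, 257, 28]);
translate([26, 0, 1023]) cube([691, 257, 28]);
translate([26, 0, 1364]) cube([691, 257, 28]);


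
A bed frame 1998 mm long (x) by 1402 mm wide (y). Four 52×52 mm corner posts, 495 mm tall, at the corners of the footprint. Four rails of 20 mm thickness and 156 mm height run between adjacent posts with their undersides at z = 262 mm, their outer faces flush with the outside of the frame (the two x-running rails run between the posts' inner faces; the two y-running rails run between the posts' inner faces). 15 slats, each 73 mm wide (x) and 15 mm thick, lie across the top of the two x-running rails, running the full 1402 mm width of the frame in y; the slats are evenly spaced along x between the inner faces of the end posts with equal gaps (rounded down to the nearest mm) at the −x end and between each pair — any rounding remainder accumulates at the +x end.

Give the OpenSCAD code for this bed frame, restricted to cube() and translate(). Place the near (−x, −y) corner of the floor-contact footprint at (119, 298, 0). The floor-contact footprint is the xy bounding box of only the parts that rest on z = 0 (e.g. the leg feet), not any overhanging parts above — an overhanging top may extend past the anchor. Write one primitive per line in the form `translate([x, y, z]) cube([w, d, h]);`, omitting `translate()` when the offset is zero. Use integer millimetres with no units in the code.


// slat z = rail_z + rail_h = 262 + 156 = 418
// slat gap = ⌊(1894 − 15·73) / 16⌋ = 49
translate([119, 298, 0]) cube([52, 52, 495]);
translate([119, 1648, 0]) cube([52, 52, 495]);
translate([2065, 298, 0]) cube([52, 52, 495]);
translate([2065, 1648, 0]) cube([52, 52, 495]);
translate([171, 298, 262]) cube([1894, 20, 156]);
translate([171, 1680, 262]) cube([1894, 20, 156]);
translate([119, 350, 262]) cube([20, 1298, 156]);
translate([2097, 350, 262]) cube([20, 1298, 156]);
translate([220, 298, 418]) cube([73, 1402, 15]);
translate([342, 298, 418]) cube([73, 1402, 15]);
translate([464, 298, 418]) cube([73, 1402, 15]);
translate([586, 298, 418]) cube([73, 1402, 15]);
translate([708, 298, 418]) cube([73, 1402, 15]);
translate([830, 298, 418]) cube([73, 1402, 15]);
translate([952, 298, 418]) cube([73, 1402, 15]);
translate([1074, 298, 418]) cube([73, 1402, 15]);
translate([1196, 298, 418]) cube([73, 1402, 15]);
translate([1318, 298, 418]) cube([73, 1402, 15]);
translate([1440, 298, 418]) cube([73, 1402, 15]);
translate([1562, 298, 418]) cube([73, 1402, 15]);
translate([1684, 298, 418]) cube([73, 1402, 15]);
translate([1806, 298, 418]) cube([73, 1402, 15]);
translate([1928, 298, 418]) cube([73, 1402, 15]);


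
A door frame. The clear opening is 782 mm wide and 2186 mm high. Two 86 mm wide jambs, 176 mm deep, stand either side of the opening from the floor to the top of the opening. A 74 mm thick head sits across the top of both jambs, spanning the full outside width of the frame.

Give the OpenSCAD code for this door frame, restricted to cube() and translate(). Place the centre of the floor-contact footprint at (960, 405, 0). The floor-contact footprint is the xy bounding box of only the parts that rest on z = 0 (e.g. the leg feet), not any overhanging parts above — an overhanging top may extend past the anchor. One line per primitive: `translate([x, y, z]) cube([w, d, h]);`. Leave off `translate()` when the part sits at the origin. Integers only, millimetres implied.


translate([483, 317, 0]) cube([86, 176, 2186]);
translate([1351, 317, 0]) cube([86, 176, 2186]);
translate([483, 317, 2186]) cube([954, 176, 74]);


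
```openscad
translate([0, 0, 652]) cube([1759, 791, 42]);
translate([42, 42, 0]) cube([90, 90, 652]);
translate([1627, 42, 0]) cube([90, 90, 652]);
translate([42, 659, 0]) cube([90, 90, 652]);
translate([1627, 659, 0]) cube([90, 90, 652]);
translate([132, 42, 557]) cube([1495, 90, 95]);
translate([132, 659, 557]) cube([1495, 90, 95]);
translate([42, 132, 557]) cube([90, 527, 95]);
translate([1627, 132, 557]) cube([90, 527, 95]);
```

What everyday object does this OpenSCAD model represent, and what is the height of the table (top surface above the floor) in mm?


A table. The table height is 694 mm.

A 1759×791×42 slab sits at z = 652 on four 90 mm square posts — a table. The top surface is at 652 + 42 = 694 mm.


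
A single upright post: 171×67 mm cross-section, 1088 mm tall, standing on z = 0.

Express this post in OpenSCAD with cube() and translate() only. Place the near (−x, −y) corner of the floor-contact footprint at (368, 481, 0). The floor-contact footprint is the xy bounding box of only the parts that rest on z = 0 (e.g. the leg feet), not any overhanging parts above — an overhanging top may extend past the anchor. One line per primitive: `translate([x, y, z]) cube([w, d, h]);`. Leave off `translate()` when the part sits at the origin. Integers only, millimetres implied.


translate([368, 481, 0]) cube([171, 67, 1088]);


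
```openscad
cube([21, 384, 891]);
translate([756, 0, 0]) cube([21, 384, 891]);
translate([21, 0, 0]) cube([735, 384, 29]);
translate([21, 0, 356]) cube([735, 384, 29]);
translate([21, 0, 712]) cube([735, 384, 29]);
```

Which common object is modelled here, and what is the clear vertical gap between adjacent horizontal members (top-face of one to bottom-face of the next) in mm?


A bookshelf. The clear shelf gap is 327 mm.

Two tall side panels with 3 horizontal boards between them — a bookshelf. The first two shelf undersides are at z = 0 and z = 356; with shelf thickness 29, the clear gap is 356 − 0 − 29 = 327 mm.


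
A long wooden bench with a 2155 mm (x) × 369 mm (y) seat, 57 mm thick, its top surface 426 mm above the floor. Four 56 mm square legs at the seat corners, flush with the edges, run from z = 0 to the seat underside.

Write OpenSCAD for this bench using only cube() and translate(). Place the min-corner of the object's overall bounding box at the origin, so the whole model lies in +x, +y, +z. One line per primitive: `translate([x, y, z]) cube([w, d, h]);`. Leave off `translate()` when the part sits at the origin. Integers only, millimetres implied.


translate([0, 0, 369]) cube([2155, 369, 57]);
cube([56, 56, 369]);
translate([0, 313, 0]) cube([56, 56, 369]);
translate([2099, 0, 0]) cube([56, 56, 369]);
translate([2099, 313, 0]) cube([56, 56, 369]);


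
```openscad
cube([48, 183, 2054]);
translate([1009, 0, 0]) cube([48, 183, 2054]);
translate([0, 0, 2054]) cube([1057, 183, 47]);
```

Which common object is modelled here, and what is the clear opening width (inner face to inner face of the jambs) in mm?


A door frame. The clear opening width is 961 mm.

Two 2054 mm tall posts with a header on top — a door frame. The left jamb is 48 mm wide at x = 0; the right jamb starts at x = 1009. The clear opening is 1009 − 48 = 961 mm.


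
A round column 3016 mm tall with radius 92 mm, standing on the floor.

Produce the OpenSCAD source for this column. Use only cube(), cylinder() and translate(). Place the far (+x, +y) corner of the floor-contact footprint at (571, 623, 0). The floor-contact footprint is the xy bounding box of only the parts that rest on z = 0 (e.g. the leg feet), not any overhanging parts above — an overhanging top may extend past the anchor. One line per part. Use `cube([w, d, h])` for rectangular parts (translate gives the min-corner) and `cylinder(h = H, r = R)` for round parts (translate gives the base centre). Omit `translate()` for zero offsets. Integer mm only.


translate([479, 531, 0]) cylinder(h = 3016, r = 92);


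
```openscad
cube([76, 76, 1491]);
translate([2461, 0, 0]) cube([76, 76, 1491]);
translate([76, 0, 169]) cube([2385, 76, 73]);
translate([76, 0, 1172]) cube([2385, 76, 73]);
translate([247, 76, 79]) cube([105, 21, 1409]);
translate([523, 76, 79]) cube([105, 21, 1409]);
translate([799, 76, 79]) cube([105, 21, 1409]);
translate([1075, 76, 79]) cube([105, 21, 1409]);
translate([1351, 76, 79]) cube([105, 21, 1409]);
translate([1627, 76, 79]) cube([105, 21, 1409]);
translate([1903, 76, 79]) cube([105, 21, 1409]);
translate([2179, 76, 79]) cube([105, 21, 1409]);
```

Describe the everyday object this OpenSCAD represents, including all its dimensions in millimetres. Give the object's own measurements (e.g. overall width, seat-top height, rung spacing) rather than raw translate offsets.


A fence section. Two 76×76 mm posts, 1491 mm tall, stand on the floor with a clear span of 2385 mm between their inner faces. Two horizontal rails of 76×73 mm section span the gap between the posts with their undersides at z = 169 mm and z = 1172 mm, flush with the posts' −y face. 8 pickets, each 105 mm wide, 21 mm thick and 1409 mm tall, are fixed to the +y face of the rails with their bottoms at z = 79 mm, spaced across the span with a 171 mm gap after the −x post and between neighbouring pickets, with 177 mm left before the +x post.


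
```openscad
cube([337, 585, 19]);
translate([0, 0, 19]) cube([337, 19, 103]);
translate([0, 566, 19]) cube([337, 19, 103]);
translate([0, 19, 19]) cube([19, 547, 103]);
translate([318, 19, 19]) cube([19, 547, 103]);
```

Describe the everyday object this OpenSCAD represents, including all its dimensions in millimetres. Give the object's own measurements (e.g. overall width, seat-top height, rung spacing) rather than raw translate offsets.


An open-topped rectangular box: outside dimensions 337×585×122 mm, with a uniform wall and base thickness of 19 mm. The base is a full 337×585 slab on the floor; four walls sit on top of the base. The front and back walls (the −y and +y sides) span the full width; the two side walls fit between them.


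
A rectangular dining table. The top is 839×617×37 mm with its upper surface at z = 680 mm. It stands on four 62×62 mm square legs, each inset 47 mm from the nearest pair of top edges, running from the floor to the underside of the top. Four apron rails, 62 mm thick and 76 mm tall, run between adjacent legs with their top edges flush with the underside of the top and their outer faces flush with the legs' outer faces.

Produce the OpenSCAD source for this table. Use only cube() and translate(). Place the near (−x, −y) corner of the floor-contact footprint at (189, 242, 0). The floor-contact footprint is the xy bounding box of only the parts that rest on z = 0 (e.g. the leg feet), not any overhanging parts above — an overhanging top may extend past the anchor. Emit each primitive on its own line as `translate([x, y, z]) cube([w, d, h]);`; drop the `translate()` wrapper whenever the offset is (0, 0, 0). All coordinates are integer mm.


// leg_h = 680 - 37 = 643
// apron z = 643 - 76 = 567
translate([142, 195, 643]) cube([839, 617, 37]);
translate([189, 242, 0]) cube([62, 62, 643]);
translate([872, 242, 0]) cube([62, 62, 643]);
translate([189, 703, 0]) cube([62, 62, 643]);
translate([872, 703, 0]) cube([62, 62, 643]);
translate([251, 242, 567]) cube([621, 62, 76]);
translate([251, 703, 567]) cube([621, 62, 76]);
translate([189, 304, 567]) cube([62, 399, 76]);
translate([872, 304, 567]) cube([62, 399, 76]);


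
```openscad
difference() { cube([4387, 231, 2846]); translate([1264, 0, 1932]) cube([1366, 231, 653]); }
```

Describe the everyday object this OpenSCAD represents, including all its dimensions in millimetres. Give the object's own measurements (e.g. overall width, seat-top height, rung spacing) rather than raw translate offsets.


A wall 4387 mm long (x), 231 mm thick (y), 2846 mm tall, with a rectangular window opening cut through it. The opening is 1366 mm wide and 653 mm tall; its sill is at z = 1932 mm and its near (−x) edge is 1264 mm from the wall's −x end. The opening passes through the full wall thickness.


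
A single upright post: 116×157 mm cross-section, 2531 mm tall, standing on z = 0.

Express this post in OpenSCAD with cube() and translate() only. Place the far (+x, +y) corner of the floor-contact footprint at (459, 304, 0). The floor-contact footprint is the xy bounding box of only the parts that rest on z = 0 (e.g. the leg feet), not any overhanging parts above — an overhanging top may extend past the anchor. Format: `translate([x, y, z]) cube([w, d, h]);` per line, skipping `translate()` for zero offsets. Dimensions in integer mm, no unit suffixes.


translate([343, 147, 0]) cube([116, 157, 2531]);


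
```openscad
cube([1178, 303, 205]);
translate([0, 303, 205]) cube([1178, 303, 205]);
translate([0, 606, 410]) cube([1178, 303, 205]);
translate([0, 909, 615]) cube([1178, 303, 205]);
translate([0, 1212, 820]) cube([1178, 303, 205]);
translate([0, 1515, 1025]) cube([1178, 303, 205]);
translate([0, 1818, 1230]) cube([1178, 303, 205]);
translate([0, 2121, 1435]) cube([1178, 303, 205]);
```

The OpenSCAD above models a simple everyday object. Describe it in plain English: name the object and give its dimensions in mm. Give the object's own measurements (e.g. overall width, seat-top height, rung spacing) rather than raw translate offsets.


A straight staircase of 8 solid steps. Each step is 1178 mm wide (x), 303 mm deep (y, the going) and 205 mm tall (the rise). The first step rests on the floor; each subsequent step sits one going further in +y and one rise higher in +z, directly behind and above the previous step with no overlap.


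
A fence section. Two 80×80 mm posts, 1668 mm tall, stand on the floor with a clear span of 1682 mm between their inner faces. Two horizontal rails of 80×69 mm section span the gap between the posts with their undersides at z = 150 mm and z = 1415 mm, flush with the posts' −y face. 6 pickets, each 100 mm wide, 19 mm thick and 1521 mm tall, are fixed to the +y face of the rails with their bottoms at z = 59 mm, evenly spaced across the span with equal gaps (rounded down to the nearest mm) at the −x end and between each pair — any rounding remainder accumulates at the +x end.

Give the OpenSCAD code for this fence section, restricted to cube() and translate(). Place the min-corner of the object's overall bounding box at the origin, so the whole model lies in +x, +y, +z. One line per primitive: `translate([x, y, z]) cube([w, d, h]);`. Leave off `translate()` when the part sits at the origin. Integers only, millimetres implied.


cube([80, 80, 1668]);
translate([1762, 0, 0]) cube([80, 80, 1668]);
translate([80, 0, 150]) cube([1682, 80, 69]);
translate([80, 0, 1415]) cube([1682, 80, 69]);
translate([234, 80, 59]) cube([100, 19, 1521]);
translate([488, 80, 59]) cube([100, 19, 1521]);
translate([742, 80, 59]) cube([100, 19, 1521]);
translate([996, 80, 59]) cube([100, 19, 1521]);
translate([1250, 80, 59]) cube([100, 19, 1521]);
translate([1504, 80, 59]) cube([100, 19, 1521]);


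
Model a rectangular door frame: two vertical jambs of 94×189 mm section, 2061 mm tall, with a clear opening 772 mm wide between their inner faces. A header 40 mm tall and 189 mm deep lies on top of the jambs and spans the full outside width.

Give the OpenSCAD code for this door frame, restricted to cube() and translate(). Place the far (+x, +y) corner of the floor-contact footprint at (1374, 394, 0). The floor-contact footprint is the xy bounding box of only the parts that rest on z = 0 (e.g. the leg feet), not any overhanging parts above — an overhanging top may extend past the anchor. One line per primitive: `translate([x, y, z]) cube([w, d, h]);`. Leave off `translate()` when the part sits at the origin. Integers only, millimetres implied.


translate([414, 205, 0]) cube([94, 189, 2061]);
translate([1280, 205, 0]) cube([94, 189, 2061]);
translate([414, 205, 2061]) cube([960, 189, 40]);


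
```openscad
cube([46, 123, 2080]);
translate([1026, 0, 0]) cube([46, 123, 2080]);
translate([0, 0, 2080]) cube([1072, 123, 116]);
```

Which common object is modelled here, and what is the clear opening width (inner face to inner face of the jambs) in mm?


A door frame. The clear opening width is 980 mm.

Two 2080 mm tall posts with a header on top — a door frame. The left jamb is 46 mm wide at x = 0; the right jamb starts at x = 1026. The clear opening is 1026 − 46 = 980 mm.


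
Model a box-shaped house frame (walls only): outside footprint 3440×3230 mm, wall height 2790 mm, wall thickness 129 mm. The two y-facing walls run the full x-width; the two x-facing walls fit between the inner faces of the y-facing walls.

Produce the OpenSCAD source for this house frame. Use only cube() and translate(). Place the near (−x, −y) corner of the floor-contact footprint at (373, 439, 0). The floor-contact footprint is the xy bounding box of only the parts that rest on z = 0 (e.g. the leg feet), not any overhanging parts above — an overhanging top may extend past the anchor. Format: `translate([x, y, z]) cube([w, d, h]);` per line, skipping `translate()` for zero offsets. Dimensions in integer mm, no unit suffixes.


translate([373, 439, 0]) cube([3440, 129, 2790]);
translate([373, 3540, 0]) cube([3440, 129, 2790]);
translate([373, 568, 0]) cube([129, 2972, 2790]);
translate([3684, 568, 0]) cube([129, 2972, 2790]);


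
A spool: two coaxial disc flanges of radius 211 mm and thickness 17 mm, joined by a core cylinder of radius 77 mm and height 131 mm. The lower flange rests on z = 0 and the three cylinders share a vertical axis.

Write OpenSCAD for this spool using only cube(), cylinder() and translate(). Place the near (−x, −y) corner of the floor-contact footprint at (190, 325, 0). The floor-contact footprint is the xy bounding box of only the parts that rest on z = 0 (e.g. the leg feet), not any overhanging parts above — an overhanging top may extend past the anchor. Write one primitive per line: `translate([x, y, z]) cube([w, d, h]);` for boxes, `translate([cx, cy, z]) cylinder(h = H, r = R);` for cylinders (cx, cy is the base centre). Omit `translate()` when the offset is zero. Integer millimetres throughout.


translate([401, 536, 0]) cylinder(h = 17, r = 211);
translate([401, 536, 17]) cylinder(h = 131, r = 77);
translate([401, 536, 148]) cylinder(h = 17, r = 211);


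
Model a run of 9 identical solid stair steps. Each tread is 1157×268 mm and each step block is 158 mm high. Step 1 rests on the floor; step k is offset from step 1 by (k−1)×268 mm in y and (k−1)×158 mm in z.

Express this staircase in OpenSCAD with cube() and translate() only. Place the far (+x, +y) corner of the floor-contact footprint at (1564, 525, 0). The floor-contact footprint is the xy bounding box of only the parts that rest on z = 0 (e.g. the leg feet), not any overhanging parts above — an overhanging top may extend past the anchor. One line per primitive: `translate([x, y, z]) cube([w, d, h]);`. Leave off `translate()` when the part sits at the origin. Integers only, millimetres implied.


translate([407, 257, 0]) cube([1157, 268, 158]);
translate([407, 525, 158]) cube([1157, 268, 158]);
translate([407, 793, 316]) cube([1157, 268, 158]);
translate([407, 1061, 474]) cube([1157, 268, 158]);
translate([407, 1329, 632]) cube([1157, 268, 158]);
translate([407, 1597, 790]) cube([1157, 268, 158]);
translate([407, 1865, 948]) cube([1157, 268, 158]);
translate([407, 2133, 1106]) cube([1157, 268, 158]);
translate([407, 2401, 1264]) cube([1157, 268, 158]);


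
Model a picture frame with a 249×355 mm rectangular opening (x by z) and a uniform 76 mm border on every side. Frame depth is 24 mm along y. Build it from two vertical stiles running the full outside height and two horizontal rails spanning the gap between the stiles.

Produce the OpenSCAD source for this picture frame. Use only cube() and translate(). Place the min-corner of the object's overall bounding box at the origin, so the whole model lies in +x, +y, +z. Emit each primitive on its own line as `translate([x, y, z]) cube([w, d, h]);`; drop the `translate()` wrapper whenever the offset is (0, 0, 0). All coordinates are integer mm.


cube([76, 24, 507]);
translate([325, 0, 0]) cube([76, 24, 507]);
translate([76, 0, 0]) cube([249, 24, 76]);
translate([76, 0, 431]) cube([249, 24, 76]);


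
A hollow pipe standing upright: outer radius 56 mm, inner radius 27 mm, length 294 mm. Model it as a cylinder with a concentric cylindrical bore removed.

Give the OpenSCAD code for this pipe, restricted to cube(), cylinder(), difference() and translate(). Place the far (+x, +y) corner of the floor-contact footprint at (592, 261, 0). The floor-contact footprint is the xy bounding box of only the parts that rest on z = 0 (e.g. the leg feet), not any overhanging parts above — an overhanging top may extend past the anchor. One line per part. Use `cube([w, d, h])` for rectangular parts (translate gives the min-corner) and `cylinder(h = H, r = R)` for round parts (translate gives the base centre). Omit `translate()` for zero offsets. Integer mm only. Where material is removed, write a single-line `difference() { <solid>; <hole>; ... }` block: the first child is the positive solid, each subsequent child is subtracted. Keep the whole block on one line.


difference() { translate([536, 205, 0]) cylinder(h = 294, r = 56); translate([536, 205, 0]) cylinder(h = 294, r = 27); }


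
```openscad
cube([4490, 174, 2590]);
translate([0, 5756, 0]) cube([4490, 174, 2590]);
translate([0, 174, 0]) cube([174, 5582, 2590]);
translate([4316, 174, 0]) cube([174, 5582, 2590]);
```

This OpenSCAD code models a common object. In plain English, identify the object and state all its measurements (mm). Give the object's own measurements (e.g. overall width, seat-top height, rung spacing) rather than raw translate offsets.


The wall frame of a small rectangular building: four walls, each 2590 mm tall and 174 mm thick, enclosing a footprint 4490 mm (x) by 5930 mm (y) outside-to-outside, with no floor or roof. The front and back walls (the −y and +y sides) span the full width; the two side walls fit between them.


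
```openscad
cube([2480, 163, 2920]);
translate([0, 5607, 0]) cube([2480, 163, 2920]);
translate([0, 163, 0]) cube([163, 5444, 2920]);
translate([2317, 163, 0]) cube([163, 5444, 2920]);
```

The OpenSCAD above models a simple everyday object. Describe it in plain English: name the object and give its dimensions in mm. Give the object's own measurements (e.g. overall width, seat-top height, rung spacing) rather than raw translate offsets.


The wall frame of a small rectangular building: four walls, each 2920 mm tall and 163 mm thick, enclosing a footprint 2480 mm (x) by 5770 mm (y) outside-to-outside, with no floor or roof. The front and back walls (the −y and +y sides) span the full width; the two side walls fit between them.


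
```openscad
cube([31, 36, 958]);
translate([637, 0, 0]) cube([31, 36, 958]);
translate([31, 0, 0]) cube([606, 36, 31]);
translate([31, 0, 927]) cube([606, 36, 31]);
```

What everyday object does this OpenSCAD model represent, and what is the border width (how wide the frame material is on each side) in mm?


A picture frame. The border width is 31 mm.

Four thin pieces enclosing a rectangular opening — a picture frame. The two full-height stiles are 958 mm tall; the top rail sits at z = 927 and is 31 mm tall, so the border above the opening is 958 − 927 = 31 mm, matching the stile x-width.


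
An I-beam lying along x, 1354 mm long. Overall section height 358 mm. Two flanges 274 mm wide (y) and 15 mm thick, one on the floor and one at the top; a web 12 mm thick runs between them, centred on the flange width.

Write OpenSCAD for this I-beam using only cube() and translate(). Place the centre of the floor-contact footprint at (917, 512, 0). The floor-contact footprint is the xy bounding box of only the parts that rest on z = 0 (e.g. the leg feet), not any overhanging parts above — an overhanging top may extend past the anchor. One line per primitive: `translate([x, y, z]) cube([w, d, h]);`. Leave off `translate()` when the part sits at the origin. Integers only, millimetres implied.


translate([240, 375, 0]) cube([1354, 274, 15]);
translate([240, 506, 15]) cube([1354, 12, 328]);
translate([240, 375, 343]) cube([1354, 274, 15]);


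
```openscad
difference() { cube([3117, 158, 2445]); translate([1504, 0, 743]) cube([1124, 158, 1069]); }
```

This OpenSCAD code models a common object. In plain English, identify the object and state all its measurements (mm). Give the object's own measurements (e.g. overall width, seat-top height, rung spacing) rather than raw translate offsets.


A wall 3117 mm long (x), 158 mm thick (y), 2445 mm tall, with a rectangular window opening cut through it. The opening is 1124 mm wide and 1069 mm tall; its sill is at z = 743 mm and its near (−x) edge is 1504 mm from the wall's −x end. The opening passes through the full wall thickness.


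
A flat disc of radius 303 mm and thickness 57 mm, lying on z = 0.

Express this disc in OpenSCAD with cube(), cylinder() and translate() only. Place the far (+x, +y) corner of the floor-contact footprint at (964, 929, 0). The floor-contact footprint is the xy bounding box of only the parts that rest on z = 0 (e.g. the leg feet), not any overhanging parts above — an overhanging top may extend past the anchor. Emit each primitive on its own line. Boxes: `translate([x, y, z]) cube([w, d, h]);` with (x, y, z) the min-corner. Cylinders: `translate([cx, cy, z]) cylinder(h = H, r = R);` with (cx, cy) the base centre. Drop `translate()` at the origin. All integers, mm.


translate([661, 626, 0]) cylinder(h = 57, r = 303);


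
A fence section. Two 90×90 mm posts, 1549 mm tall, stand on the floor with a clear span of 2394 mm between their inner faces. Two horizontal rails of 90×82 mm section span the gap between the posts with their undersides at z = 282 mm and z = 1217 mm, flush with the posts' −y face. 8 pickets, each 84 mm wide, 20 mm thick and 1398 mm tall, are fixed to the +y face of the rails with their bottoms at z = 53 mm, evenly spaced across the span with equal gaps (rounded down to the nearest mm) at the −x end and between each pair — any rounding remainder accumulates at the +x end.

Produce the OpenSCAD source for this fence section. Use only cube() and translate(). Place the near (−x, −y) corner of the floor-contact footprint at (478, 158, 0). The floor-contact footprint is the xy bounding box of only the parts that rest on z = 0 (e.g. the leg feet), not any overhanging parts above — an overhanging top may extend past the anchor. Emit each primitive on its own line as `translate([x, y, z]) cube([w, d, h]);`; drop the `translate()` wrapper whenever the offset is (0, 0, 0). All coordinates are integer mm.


translate([478, 158, 0]) cube([90, 90, 1549]);
translate([2962, 158, 0]) cube([90, 90, 1549]);
translate([568, 158, 282]) cube([2394, 90, 82]);
translate([568, 158, 1217]) cube([2394, 90, 82]);
translate([759, 248, 53]) cube([84, 20, 1398]);
translate([1034, 248, 53]) cube([84, 20, 1398]);
translate([1309, 248, 53]) cube([84, 20, 1398]);
translate([1584, 248, 53]) cube([84, 20, 1398]);
translate([1859, 248, 53]) cube([84, 20, 1398]);
translate([2134, 248, 53]) cube([84, 20, 1398]);
translate([2409, 248, 53]) cube([84, 20, 1398]);
translate([2684, 248, 53]) cube([84, 20, 1398]);


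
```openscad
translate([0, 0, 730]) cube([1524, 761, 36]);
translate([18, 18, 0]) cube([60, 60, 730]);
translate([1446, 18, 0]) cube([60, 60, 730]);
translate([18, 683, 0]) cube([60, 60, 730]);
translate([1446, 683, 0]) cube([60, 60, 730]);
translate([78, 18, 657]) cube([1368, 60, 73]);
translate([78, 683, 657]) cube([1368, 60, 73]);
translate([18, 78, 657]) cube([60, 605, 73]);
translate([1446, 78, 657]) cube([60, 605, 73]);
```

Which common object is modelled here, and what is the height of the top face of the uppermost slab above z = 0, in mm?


A table. The table height is 766 mm.

A 1524×761×36 slab sits at z = 730 on four 60 mm square posts — a table. The top surface is at 730 + 36 = 766 mm.


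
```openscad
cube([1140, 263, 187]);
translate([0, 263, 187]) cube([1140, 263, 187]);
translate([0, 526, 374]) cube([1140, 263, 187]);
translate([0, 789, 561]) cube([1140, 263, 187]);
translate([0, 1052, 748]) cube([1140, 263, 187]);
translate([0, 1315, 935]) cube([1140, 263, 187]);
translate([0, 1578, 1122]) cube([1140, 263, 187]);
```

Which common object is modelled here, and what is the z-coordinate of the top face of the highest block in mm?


A staircase. The total rise is 1309 mm.

7 identical blocks, each offset up and back from the previous — a staircase. Each step is 187 mm tall and there are 7 of them, so the total rise is 7 × 187 = 1309 mm.


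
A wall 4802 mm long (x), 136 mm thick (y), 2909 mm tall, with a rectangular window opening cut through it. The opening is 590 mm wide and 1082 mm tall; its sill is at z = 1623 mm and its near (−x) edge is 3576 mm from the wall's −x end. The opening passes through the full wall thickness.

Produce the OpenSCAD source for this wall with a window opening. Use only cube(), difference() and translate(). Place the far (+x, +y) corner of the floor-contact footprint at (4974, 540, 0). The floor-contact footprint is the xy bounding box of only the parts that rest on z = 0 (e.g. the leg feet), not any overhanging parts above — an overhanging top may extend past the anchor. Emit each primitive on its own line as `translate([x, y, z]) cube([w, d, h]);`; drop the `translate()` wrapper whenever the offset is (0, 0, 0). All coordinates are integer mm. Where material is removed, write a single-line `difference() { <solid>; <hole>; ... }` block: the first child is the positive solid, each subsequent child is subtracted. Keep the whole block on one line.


difference() { translate([172, 404, 0]) cube([4802, 136, 2909]); translate([3748, 404, 1623]) cube([590, 136, 1082]); }
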